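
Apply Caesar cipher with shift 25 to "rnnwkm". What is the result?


Caesar cipher: shift "rnnwkm" by 25
  'r' (pos 17) + 25 = pos 16 = 'q'
  'n' (pos 13) + 25 = pos 12 = 'm'
  'n' (pos 13) + 25 = pos 12 = 'm'
  'w' (pos 22) + 25 = pos 21 = 'v'
  'k' (pos 10) + 25 = pos 9 = 'j'
  'm' (pos 12) + 25 = pos 11 = 'l'
Result: qmmvjl

qmmvjl


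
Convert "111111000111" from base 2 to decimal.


Input: "111111000111" in base 2
Positional expansion:
  Digit '1' (value 1) x 2^11 = 2048
  Digit '1' (value 1) x 2^10 = 1024
  Digit '1' (value 1) x 2^9 = 512
  Digit '1' (value 1) x 2^8 = 256
  Digit '1' (value 1) x 2^7 = 128
  Digit '1' (value 1) x 2^6 = 64
  Digit '0' (value 0) x 2^5 = 0
  Digit '0' (value 0) x 2^4 = 0
  Digit '0' (value 0) x 2^3 = 0
  Digit '1' (value 1) x 2^2 = 4
  Digit '1' (value 1) x 2^1 = 2
  Digit '1' (value 1) x 2^0 = 1
Sum = 4039

4039


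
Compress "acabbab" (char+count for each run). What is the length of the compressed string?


Input: acabbab
Runs:
  'a' x 1 => "a1"
  'c' x 1 => "c1"
  'a' x 1 => "a1"
  'b' x 2 => "b2"
  'a' x 1 => "a1"
  'b' x 1 => "b1"
Compressed: "a1c1a1b2a1b1"
Compressed length: 12

12


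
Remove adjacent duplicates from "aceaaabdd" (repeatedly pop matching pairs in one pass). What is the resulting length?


Input: aceaaabdd
Stack-based adjacent duplicate removal:
  Read 'a': push. Stack: a
  Read 'c': push. Stack: ac
  Read 'e': push. Stack: ace
  Read 'a': push. Stack: acea
  Read 'a': matches stack top 'a' => pop. Stack: ace
  Read 'a': push. Stack: acea
  Read 'b': push. Stack: aceab
  Read 'd': push. Stack: aceabd
  Read 'd': matches stack top 'd' => pop. Stack: aceab
Final stack: "aceab" (length 5)

5


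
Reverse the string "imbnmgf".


Input: imbnmgf
Reading characters right to left:
  Position 6: 'f'
  Position 5: 'g'
  Position 4: 'm'
  Position 3: 'n'
  Position 2: 'b'
  Position 1: 'm'
  Position 0: 'i'
Reversed: fgmnbmi

fgmnbmi


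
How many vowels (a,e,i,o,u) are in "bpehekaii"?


Input: bpehekaii
Checking each character:
  'b' at position 0: consonant
  'p' at position 1: consonant
  'e' at position 2: vowel (running total: 1)
  'h' at position 3: consonant
  'e' at position 4: vowel (running total: 2)
  'k' at position 5: consonant
  'a' at position 6: vowel (running total: 3)
  'i' at position 7: vowel (running total: 4)
  'i' at position 8: vowel (running total: 5)
Total vowels: 5

5


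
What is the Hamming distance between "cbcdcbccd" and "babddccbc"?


Comparing "cbcdcbccd" and "babddccbc" position by position:
  Position 0: 'c' vs 'b' => differ
  Position 1: 'b' vs 'a' => differ
  Position 2: 'c' vs 'b' => differ
  Position 3: 'd' vs 'd' => same
  Position 4: 'c' vs 'd' => differ
  Position 5: 'b' vs 'c' => differ
  Position 6: 'c' vs 'c' => same
  Position 7: 'c' vs 'b' => differ
  Position 8: 'd' vs 'c' => differ
Total differences (Hamming distance): 7

7


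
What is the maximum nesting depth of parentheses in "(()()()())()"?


Input: "(()()()())()"
Tracking depth:
  Position 0 '(': depth becomes 1
  Position 1 '(': depth becomes 2
  Position 2 ')': depth becomes 1
  Position 3 '(': depth becomes 2
  Position 4 ')': depth becomes 1
  Position 5 '(': depth becomes 2
  Position 6 ')': depth becomes 1
  Position 7 '(': depth becomes 2
  Position 8 ')': depth becomes 1
  Position 9 ')': depth becomes 0
  Position 10 '(': depth becomes 1
  Position 11 ')': depth becomes 0
Maximum depth reached: 2

2


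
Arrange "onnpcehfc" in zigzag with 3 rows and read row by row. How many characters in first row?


Zigzag "onnpcehfc" into 3 rows:
Placing characters:
  'o' => row 0
  'n' => row 1
  'n' => row 2
  'p' => row 1
  'c' => row 0
  'e' => row 1
  'h' => row 2
  'f' => row 1
  'c' => row 0
Rows:
  Row 0: "occ"
  Row 1: "npef"
  Row 2: "nh"
First row length: 3

3


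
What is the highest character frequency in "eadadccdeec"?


Input: eadadccdeec
Character counts:
  'a': 2
  'c': 3
  'd': 3
  'e': 3
Maximum frequency: 3

3


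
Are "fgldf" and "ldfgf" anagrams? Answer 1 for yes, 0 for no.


Strings: "fgldf", "ldfgf"
Sorted first:  dffgl
Sorted second: dffgl
Sorted forms match => anagrams

1


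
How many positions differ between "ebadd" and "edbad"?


Comparing "ebadd" and "edbad" position by position:
  Position 0: 'e' vs 'e' => same
  Position 1: 'b' vs 'd' => DIFFER
  Position 2: 'a' vs 'b' => DIFFER
  Position 3: 'd' vs 'a' => DIFFER
  Position 4: 'd' vs 'd' => same
Positions that differ: 3

3


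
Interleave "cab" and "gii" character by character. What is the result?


Interleaving "cab" and "gii":
  Position 0: 'c' from first, 'g' from second => "cg"
  Position 1: 'a' from first, 'i' from second => "ai"
  Position 2: 'b' from first, 'i' from second => "bi"
Result: cgaibi

cgaibi


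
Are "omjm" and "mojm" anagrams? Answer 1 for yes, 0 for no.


Strings: "omjm", "mojm"
Sorted first:  jmmo
Sorted second: jmmo
Sorted forms match => anagrams

1


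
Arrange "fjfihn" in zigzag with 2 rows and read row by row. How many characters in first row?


Zigzag "fjfihn" into 2 rows:
Placing characters:
  'f' => row 0
  'j' => row 1
  'f' => row 0
  'i' => row 1
  'h' => row 0
  'n' => row 1
Rows:
  Row 0: "ffh"
  Row 1: "jin"
First row length: 3

3


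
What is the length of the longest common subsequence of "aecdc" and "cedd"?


LCS of "aecdc" and "cedd"
DP table:
           c    e    d    d
      0    0    0    0    0
  a   0    0    0    0    0
  e   0    0    1    1    1
  c   0    1    1    1    1
  d   0    1    1    2    2
  c   0    1    1    2    2
LCS length = dp[5][4] = 2

2


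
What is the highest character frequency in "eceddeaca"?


Input: eceddeaca
Character counts:
  'a': 2
  'c': 2
  'd': 2
  'e': 3
Maximum frequency: 3

3


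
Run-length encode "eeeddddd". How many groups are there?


Input: eeeddddd
Scanning for consecutive runs:
  Group 1: 'e' x 3 (positions 0-2)
  Group 2: 'd' x 5 (positions 3-7)
Total groups: 2

2


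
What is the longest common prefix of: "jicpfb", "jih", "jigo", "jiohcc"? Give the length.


Words: jicpfb, jih, jigo, jiohcc
  Position 0: all 'j' => match
  Position 1: all 'i' => match
  Position 2: ('c', 'h', 'g', 'o') => mismatch, stop
LCP = "ji" (length 2)

2


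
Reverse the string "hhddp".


Input: hhddp
Reading characters right to left:
  Position 4: 'p'
  Position 3: 'd'
  Position 2: 'd'
  Position 1: 'h'
  Position 0: 'h'
Reversed: pddhh

pddhh


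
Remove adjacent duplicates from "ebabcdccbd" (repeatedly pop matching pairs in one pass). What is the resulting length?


Input: ebabcdccbd
Stack-based adjacent duplicate removal:
  Read 'e': push. Stack: e
  Read 'b': push. Stack: eb
  Read 'a': push. Stack: eba
  Read 'b': push. Stack: ebab
  Read 'c': push. Stack: ebabc
  Read 'd': push. Stack: ebabcd
  Read 'c': push. Stack: ebabcdc
  Read 'c': matches stack top 'c' => pop. Stack: ebabcd
  Read 'b': push. Stack: ebabcdb
  Read 'd': push. Stack: ebabcdbd
Final stack: "ebabcdbd" (length 8)

8


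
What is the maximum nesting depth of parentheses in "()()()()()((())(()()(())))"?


Input: "()()()()()((())(()()(())))"
Tracking depth:
  Position 0 '(': depth becomes 1
  Position 1 ')': depth becomes 0
  Position 2 '(': depth becomes 1
  Position 3 ')': depth becomes 0
  Position 4 '(': depth becomes 1
  Position 5 ')': depth becomes 0
  Position 6 '(': depth becomes 1
  Position 7 ')': depth becomes 0
  Position 8 '(': depth becomes 1
  Position 9 ')': depth becomes 0
  Position 10 '(': depth becomes 1
  Position 11 '(': depth becomes 2
  Position 12 '(': depth becomes 3
  Position 13 ')': depth becomes 2
  Position 14 ')': depth becomes 1
  Position 15 '(': depth becomes 2
  Position 16 '(': depth becomes 3
  Position 17 ')': depth becomes 2
  Position 18 '(': depth becomes 3
  Position 19 ')': depth becomes 2
  Position 20 '(': depth becomes 3
  Position 21 '(': depth becomes 4
  Position 22 ')': depth becomes 3
  Position 23 ')': depth becomes 2
  Position 24 ')': depth becomes 1
  Position 25 ')': depth becomes 0
Maximum depth reached: 4

4


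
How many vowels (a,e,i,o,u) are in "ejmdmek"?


Input: ejmdmek
Checking each character:
  'e' at position 0: vowel (running total: 1)
  'j' at position 1: consonant
  'm' at position 2: consonant
  'd' at position 3: consonant
  'm' at position 4: consonant
  'e' at position 5: vowel (running total: 2)
  'k' at position 6: consonant
Total vowels: 2

2


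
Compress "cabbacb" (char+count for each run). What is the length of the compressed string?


Input: cabbacb
Runs:
  'c' x 1 => "c1"
  'a' x 1 => "a1"
  'b' x 2 => "b2"
  'a' x 1 => "a1"
  'c' x 1 => "c1"
  'b' x 1 => "b1"
Compressed: "c1a1b2a1c1b1"
Compressed length: 12

12


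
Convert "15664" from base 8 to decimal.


Input: "15664" in base 8
Positional expansion:
  Digit '1' (value 1) x 8^4 = 4096
  Digit '5' (value 5) x 8^3 = 2560
  Digit '6' (value 6) x 8^2 = 384
  Digit '6' (value 6) x 8^1 = 48
  Digit '4' (value 4) x 8^0 = 4
Sum = 7092

7092


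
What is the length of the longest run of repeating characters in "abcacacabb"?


Input: "abcacacabb"
Scanning for longest run:
  Position 1 ('b'): new char, reset run to 1
  Position 2 ('c'): new char, reset run to 1
  Position 3 ('a'): new char, reset run to 1
  Position 4 ('c'): new char, reset run to 1
  Position 5 ('a'): new char, reset run to 1
  Position 6 ('c'): new char, reset run to 1
  Position 7 ('a'): new char, reset run to 1
  Position 8 ('b'): new char, reset run to 1
  Position 9 ('b'): continues run of 'b', length=2
Longest run: 'b' with length 2

2


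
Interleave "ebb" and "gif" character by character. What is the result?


Interleaving "ebb" and "gif":
  Position 0: 'e' from first, 'g' from second => "eg"
  Position 1: 'b' from first, 'i' from second => "bi"
  Position 2: 'b' from first, 'f' from second => "bf"
Result: egbibf

egbibf


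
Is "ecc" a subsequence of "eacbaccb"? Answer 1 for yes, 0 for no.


Check if "ecc" is a subsequence of "eacbaccb"
Greedy scan:
  Position 0 ('e'): matches sub[0] = 'e'
  Position 1 ('a'): no match needed
  Position 2 ('c'): matches sub[1] = 'c'
  Position 3 ('b'): no match needed
  Position 4 ('a'): no match needed
  Position 5 ('c'): matches sub[2] = 'c'
  Position 6 ('c'): no match needed
  Position 7 ('b'): no match needed
All 3 characters matched => is a subsequence

1


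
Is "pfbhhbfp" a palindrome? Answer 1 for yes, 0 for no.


Input: pfbhhbfp
Reversed: pfbhhbfp
  Compare pos 0 ('p') with pos 7 ('p'): match
  Compare pos 1 ('f') with pos 6 ('f'): match
  Compare pos 2 ('b') with pos 5 ('b'): match
  Compare pos 3 ('h') with pos 4 ('h'): match
Result: palindrome

1


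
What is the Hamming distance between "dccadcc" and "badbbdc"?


Comparing "dccadcc" and "badbbdc" position by position:
  Position 0: 'd' vs 'b' => differ
  Position 1: 'c' vs 'a' => differ
  Position 2: 'c' vs 'd' => differ
  Position 3: 'a' vs 'b' => differ
  Position 4: 'd' vs 'b' => differ
  Position 5: 'c' vs 'd' => differ
  Position 6: 'c' vs 'c' => same
Total differences (Hamming distance): 6

6


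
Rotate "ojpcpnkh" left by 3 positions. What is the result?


Input: "ojpcpnkh", rotate left by 3
First 3 characters: "ojp"
Remaining characters: "cpnkh"
Concatenate remaining + first: "cpnkh" + "ojp" = "cpnkhojp"

cpnkhojp


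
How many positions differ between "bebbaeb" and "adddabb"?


Comparing "bebbaeb" and "adddabb" position by position:
  Position 0: 'b' vs 'a' => DIFFER
  Position 1: 'e' vs 'd' => DIFFER
  Position 2: 'b' vs 'd' => DIFFER
  Position 3: 'b' vs 'd' => DIFFER
  Position 4: 'a' vs 'a' => same
  Position 5: 'e' vs 'b' => DIFFER
  Position 6: 'b' vs 'b' => same
Positions that differ: 5

5


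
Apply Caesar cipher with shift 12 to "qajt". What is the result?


Caesar cipher: shift "qajt" by 12
  'q' (pos 16) + 12 = pos 2 = 'c'
  'a' (pos 0) + 12 = pos 12 = 'm'
  'j' (pos 9) + 12 = pos 21 = 'v'
  't' (pos 19) + 12 = pos 5 = 'f'
Result: cmvf

cmvf


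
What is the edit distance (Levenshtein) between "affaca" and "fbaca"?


Computing edit distance: "affaca" -> "fbaca"
DP table:
           f    b    a    c    a
      0    1    2    3    4    5
  a   1    1    2    2    3    4
  f   2    1    2    3    3    4
  f   3    2    2    3    4    4
  a   4    3    3    2    3    4
  c   5    4    4    3    2    3
  a   6    5    5    4    3    2
Edit distance = dp[6][5] = 2

2


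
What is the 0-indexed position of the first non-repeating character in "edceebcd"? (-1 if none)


Input: edceebcd
Character frequencies:
  'b': 1
  'c': 2
  'd': 2
  'e': 3
Scanning left to right for freq == 1:
  Position 0 ('e'): freq=3, skip
  Position 1 ('d'): freq=2, skip
  Position 2 ('c'): freq=2, skip
  Position 3 ('e'): freq=3, skip
  Position 4 ('e'): freq=3, skip
  Position 5 ('b'): unique! => answer = 5

5


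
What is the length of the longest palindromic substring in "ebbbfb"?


Input: "ebbbfb"
Checking substrings for palindromes:
  [1:4] "bbb" (len 3) => palindrome
  [3:6] "bfb" (len 3) => palindrome
  [1:3] "bb" (len 2) => palindrome
  [2:4] "bb" (len 2) => palindrome
Longest palindromic substring: "bbb" with length 3

3


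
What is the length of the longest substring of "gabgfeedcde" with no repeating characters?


Input: "gabgfeedcde"
Sliding window (track last position of each char):
  Position 0 ('g'): window [0,0] length 1 -- new best
  Position 1 ('a'): window [0,1] length 2 -- new best
  Position 2 ('b'): window [0,2] length 3 -- new best
  Position 3 ('g'): repeat (last at 0), move window start to 1
  Position 3 ('g'): window [1,3] length 3
  Position 4 ('f'): window [1,4] length 4 -- new best
  Position 5 ('e'): window [1,5] length 5 -- new best
  Position 6 ('e'): repeat (last at 5), move window start to 6
  Position 6 ('e'): window [6,6] length 1
  Position 7 ('d'): window [6,7] length 2
  Position 8 ('c'): window [6,8] length 3
  Position 9 ('d'): repeat (last at 7), move window start to 8
  Position 9 ('d'): window [8,9] length 2
  Position 10 ('e'): window [8,10] length 3
Longest substring with no repeats: "abgfe" with length 5

5


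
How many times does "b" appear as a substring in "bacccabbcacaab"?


Searching for "b" in "bacccabbcacaab"
Scanning each position:
  Position 0: "b" => MATCH
  Position 1: "a" => no
  Position 2: "c" => no
  Position 3: "c" => no
  Position 4: "c" => no
  Position 5: "a" => no
  Position 6: "b" => MATCH
  Position 7: "b" => MATCH
  Position 8: "c" => no
  Position 9: "a" => no
  Position 10: "c" => no
  Position 11: "a" => no
  Position 12: "a" => no
  Position 13: "b" => MATCH
Total occurrences: 4

4


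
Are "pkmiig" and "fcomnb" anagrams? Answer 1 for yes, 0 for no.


Strings: "pkmiig", "fcomnb"
Sorted first:  giikmp
Sorted second: bcfmno
Differ at position 0: 'g' vs 'b' => not anagrams

0


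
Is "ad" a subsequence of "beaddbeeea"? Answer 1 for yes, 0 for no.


Check if "ad" is a subsequence of "beaddbeeea"
Greedy scan:
  Position 0 ('b'): no match needed
  Position 1 ('e'): no match needed
  Position 2 ('a'): matches sub[0] = 'a'
  Position 3 ('d'): matches sub[1] = 'd'
  Position 4 ('d'): no match needed
  Position 5 ('b'): no match needed
  Position 6 ('e'): no match needed
  Position 7 ('e'): no match needed
  Position 8 ('e'): no match needed
  Position 9 ('a'): no match needed
All 2 characters matched => is a subsequence

1


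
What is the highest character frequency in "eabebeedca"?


Input: eabebeedca
Character counts:
  'a': 2
  'b': 2
  'c': 1
  'd': 1
  'e': 4
Maximum frequency: 4

4


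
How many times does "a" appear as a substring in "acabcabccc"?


Searching for "a" in "acabcabccc"
Scanning each position:
  Position 0: "a" => MATCH
  Position 1: "c" => no
  Position 2: "a" => MATCH
  Position 3: "b" => no
  Position 4: "c" => no
  Position 5: "a" => MATCH
  Position 6: "b" => no
  Position 7: "c" => no
  Position 8: "c" => no
  Position 9: "c" => no
Total occurrences: 3

3


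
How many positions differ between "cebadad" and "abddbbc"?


Comparing "cebadad" and "abddbbc" position by position:
  Position 0: 'c' vs 'a' => DIFFER
  Position 1: 'e' vs 'b' => DIFFER
  Position 2: 'b' vs 'd' => DIFFER
  Position 3: 'a' vs 'd' => DIFFER
  Position 4: 'd' vs 'b' => DIFFER
  Position 5: 'a' vs 'b' => DIFFER
  Position 6: 'd' vs 'c' => DIFFER
Positions that differ: 7

7


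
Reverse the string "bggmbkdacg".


Input: bggmbkdacg
Reading characters right to left:
  Position 9: 'g'
  Position 8: 'c'
  Position 7: 'a'
  Position 6: 'd'
  Position 5: 'k'
  Position 4: 'b'
  Position 3: 'm'
  Position 2: 'g'
  Position 1: 'g'
  Position 0: 'b'
Reversed: gcadkbmggb

gcadkbmggb


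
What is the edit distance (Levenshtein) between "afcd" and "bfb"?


Computing edit distance: "afcd" -> "bfb"
DP table:
           b    f    b
      0    1    2    3
  a   1    1    2    3
  f   2    2    1    2
  c   3    3    2    2
  d   4    4    3    3
Edit distance = dp[4][3] = 3

3


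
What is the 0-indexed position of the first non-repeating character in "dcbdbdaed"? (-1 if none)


Input: dcbdbdaed
Character frequencies:
  'a': 1
  'b': 2
  'c': 1
  'd': 4
  'e': 1
Scanning left to right for freq == 1:
  Position 0 ('d'): freq=4, skip
  Position 1 ('c'): unique! => answer = 1

1


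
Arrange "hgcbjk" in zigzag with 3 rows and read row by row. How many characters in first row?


Zigzag "hgcbjk" into 3 rows:
Placing characters:
  'h' => row 0
  'g' => row 1
  'c' => row 2
  'b' => row 1
  'j' => row 0
  'k' => row 1
Rows:
  Row 0: "hj"
  Row 1: "gbk"
  Row 2: "c"
First row length: 2

2


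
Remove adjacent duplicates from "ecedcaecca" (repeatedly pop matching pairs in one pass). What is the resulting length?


Input: ecedcaecca
Stack-based adjacent duplicate removal:
  Read 'e': push. Stack: e
  Read 'c': push. Stack: ec
  Read 'e': push. Stack: ece
  Read 'd': push. Stack: eced
  Read 'c': push. Stack: ecedc
  Read 'a': push. Stack: ecedca
  Read 'e': push. Stack: ecedcae
  Read 'c': push. Stack: ecedcaec
  Read 'c': matches stack top 'c' => pop. Stack: ecedcae
  Read 'a': push. Stack: ecedcaea
Final stack: "ecedcaea" (length 8)

8


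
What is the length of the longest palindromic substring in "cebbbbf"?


Input: "cebbbbf"
Checking substrings for palindromes:
  [2:6] "bbbb" (len 4) => palindrome
  [2:5] "bbb" (len 3) => palindrome
  [3:6] "bbb" (len 3) => palindrome
  [2:4] "bb" (len 2) => palindrome
  [3:5] "bb" (len 2) => palindrome
  [4:6] "bb" (len 2) => palindrome
Longest palindromic substring: "bbbb" with length 4

4


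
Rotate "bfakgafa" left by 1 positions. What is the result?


Input: "bfakgafa", rotate left by 1
First 1 characters: "b"
Remaining characters: "fakgafa"
Concatenate remaining + first: "fakgafa" + "b" = "fakgafab"

fakgafab


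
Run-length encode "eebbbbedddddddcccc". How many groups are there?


Input: eebbbbedddddddcccc
Scanning for consecutive runs:
  Group 1: 'e' x 2 (positions 0-1)
  Group 2: 'b' x 4 (positions 2-5)
  Group 3: 'e' x 1 (positions 6-6)
  Group 4: 'd' x 7 (positions 7-13)
  Group 5: 'c' x 4 (positions 14-17)
Total groups: 5

5


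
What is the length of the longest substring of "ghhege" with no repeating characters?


Input: "ghhege"
Sliding window (track last position of each char):
  Position 0 ('g'): window [0,0] length 1 -- new best
  Position 1 ('h'): window [0,1] length 2 -- new best
  Position 2 ('h'): repeat (last at 1), move window start to 2
  Position 2 ('h'): window [2,2] length 1
  Position 3 ('e'): window [2,3] length 2
  Position 4 ('g'): window [2,4] length 3 -- new best
  Position 5 ('e'): repeat (last at 3), move window start to 4
  Position 5 ('e'): window [4,5] length 2
Longest substring with no repeats: "heg" with length 3

3


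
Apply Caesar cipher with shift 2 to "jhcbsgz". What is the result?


Caesar cipher: shift "jhcbsgz" by 2
  'j' (pos 9) + 2 = pos 11 = 'l'
  'h' (pos 7) + 2 = pos 9 = 'j'
  'c' (pos 2) + 2 = pos 4 = 'e'
  'b' (pos 1) + 2 = pos 3 = 'd'
  's' (pos 18) + 2 = pos 20 = 'u'
  'g' (pos 6) + 2 = pos 8 = 'i'
  'z' (pos 25) + 2 = pos 1 = 'b'
Result: ljeduib

ljeduib


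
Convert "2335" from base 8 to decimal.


Input: "2335" in base 8
Positional expansion:
  Digit '2' (value 2) x 8^3 = 1024
  Digit '3' (value 3) x 8^2 = 192
  Digit '3' (value 3) x 8^1 = 24
  Digit '5' (value 5) x 8^0 = 5
Sum = 1245

1245


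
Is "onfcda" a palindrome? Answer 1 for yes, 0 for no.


Input: onfcda
Reversed: adcfno
  Compare pos 0 ('o') with pos 5 ('a'): MISMATCH
  Compare pos 1 ('n') with pos 4 ('d'): MISMATCH
  Compare pos 2 ('f') with pos 3 ('c'): MISMATCH
Result: not a palindrome

0


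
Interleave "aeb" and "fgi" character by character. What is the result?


Interleaving "aeb" and "fgi":
  Position 0: 'a' from first, 'f' from second => "af"
  Position 1: 'e' from first, 'g' from second => "eg"
  Position 2: 'b' from first, 'i' from second => "bi"
Result: afegbi

afegbi


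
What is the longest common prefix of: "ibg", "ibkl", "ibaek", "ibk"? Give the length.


Words: ibg, ibkl, ibaek, ibk
  Position 0: all 'i' => match
  Position 1: all 'b' => match
  Position 2: ('g', 'k', 'a', 'k') => mismatch, stop
LCP = "ib" (length 2)

2


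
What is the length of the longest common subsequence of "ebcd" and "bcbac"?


LCS of "ebcd" and "bcbac"
DP table:
           b    c    b    a    c
      0    0    0    0    0    0
  e   0    0    0    0    0    0
  b   0    1    1    1    1    1
  c   0    1    2    2    2    2
  d   0    1    2    2    2    2
LCS length = dp[4][5] = 2

2


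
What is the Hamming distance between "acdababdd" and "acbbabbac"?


Comparing "acdababdd" and "acbbabbac" position by position:
  Position 0: 'a' vs 'a' => same
  Position 1: 'c' vs 'c' => same
  Position 2: 'd' vs 'b' => differ
  Position 3: 'a' vs 'b' => differ
  Position 4: 'b' vs 'a' => differ
  Position 5: 'a' vs 'b' => differ
  Position 6: 'b' vs 'b' => same
  Position 7: 'd' vs 'a' => differ
  Position 8: 'd' vs 'c' => differ
Total differences (Hamming distance): 6

6


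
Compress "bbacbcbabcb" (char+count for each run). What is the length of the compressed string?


Input: bbacbcbabcb
Runs:
  'b' x 2 => "b2"
  'a' x 1 => "a1"
  'c' x 1 => "c1"
  'b' x 1 => "b1"
  'c' x 1 => "c1"
  'b' x 1 => "b1"
  'a' x 1 => "a1"
  'b' x 1 => "b1"
  'c' x 1 => "c1"
  'b' x 1 => "b1"
Compressed: "b2a1c1b1c1b1a1b1c1b1"
Compressed length: 20

20


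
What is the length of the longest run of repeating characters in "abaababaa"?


Input: "abaababaa"
Scanning for longest run:
  Position 1 ('b'): new char, reset run to 1
  Position 2 ('a'): new char, reset run to 1
  Position 3 ('a'): continues run of 'a', length=2
  Position 4 ('b'): new char, reset run to 1
  Position 5 ('a'): new char, reset run to 1
  Position 6 ('b'): new char, reset run to 1
  Position 7 ('a'): new char, reset run to 1
  Position 8 ('a'): continues run of 'a', length=2
Longest run: 'a' with length 2

2


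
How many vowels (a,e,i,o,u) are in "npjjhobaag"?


Input: npjjhobaag
Checking each character:
  'n' at position 0: consonant
  'p' at position 1: consonant
  'j' at position 2: consonant
  'j' at position 3: consonant
  'h' at position 4: consonant
  'o' at position 5: vowel (running total: 1)
  'b' at position 6: consonant
  'a' at position 7: vowel (running total: 2)
  'a' at position 8: vowel (running total: 3)
  'g' at position 9: consonant
Total vowels: 3

3


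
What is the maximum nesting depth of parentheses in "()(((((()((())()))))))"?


Input: "()(((((()((())()))))))"
Tracking depth:
  Position 0 '(': depth becomes 1
  Position 1 ')': depth becomes 0
  Position 2 '(': depth becomes 1
  Position 3 '(': depth becomes 2
  Position 4 '(': depth becomes 3
  Position 5 '(': depth becomes 4
  Position 6 '(': depth becomes 5
  Position 7 '(': depth becomes 6
  Position 8 ')': depth becomes 5
  Position 9 '(': depth becomes 6
  Position 10 '(': depth becomes 7
  Position 11 '(': depth becomes 8
  Position 12 ')': depth becomes 7
  Position 13 ')': depth becomes 6
  Position 14 '(': depth becomes 7
  Position 15 ')': depth becomes 6
  Position 16 ')': depth becomes 5
  Position 17 ')': depth becomes 4
  Position 18 ')': depth becomes 3
  Position 19 ')': depth becomes 2
  Position 20 ')': depth becomes 1
  Position 21 ')': depth becomes 0
Maximum depth reached: 8

8


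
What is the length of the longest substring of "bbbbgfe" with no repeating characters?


Input: "bbbbgfe"
Sliding window (track last position of each char):
  Position 0 ('b'): window [0,0] length 1 -- new best
  Position 1 ('b'): repeat (last at 0), move window start to 1
  Position 1 ('b'): window [1,1] length 1
  Position 2 ('b'): repeat (last at 1), move window start to 2
  Position 2 ('b'): window [2,2] length 1
  Position 3 ('b'): repeat (last at 2), move window start to 3
  Position 3 ('b'): window [3,3] length 1
  Position 4 ('g'): window [3,4] length 2 -- new best
  Position 5 ('f'): window [3,5] length 3 -- new best
  Position 6 ('e'): window [3,6] length 4 -- new best
Longest substring with no repeats: "bgfe" with length 4

4


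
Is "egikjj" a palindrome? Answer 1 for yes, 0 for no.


Input: egikjj
Reversed: jjkige
  Compare pos 0 ('e') with pos 5 ('j'): MISMATCH
  Compare pos 1 ('g') with pos 4 ('j'): MISMATCH
  Compare pos 2 ('i') with pos 3 ('k'): MISMATCH
Result: not a palindrome

0


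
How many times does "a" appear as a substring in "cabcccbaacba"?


Searching for "a" in "cabcccbaacba"
Scanning each position:
  Position 0: "c" => no
  Position 1: "a" => MATCH
  Position 2: "b" => no
  Position 3: "c" => no
  Position 4: "c" => no
  Position 5: "c" => no
  Position 6: "b" => no
  Position 7: "a" => MATCH
  Position 8: "a" => MATCH
  Position 9: "c" => no
  Position 10: "b" => no
  Position 11: "a" => MATCH
Total occurrences: 4

4


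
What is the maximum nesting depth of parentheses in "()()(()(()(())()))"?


Input: "()()(()(()(())()))"
Tracking depth:
  Position 0 '(': depth becomes 1
  Position 1 ')': depth becomes 0
  Position 2 '(': depth becomes 1
  Position 3 ')': depth becomes 0
  Position 4 '(': depth becomes 1
  Position 5 '(': depth becomes 2
  Position 6 ')': depth becomes 1
  Position 7 '(': depth becomes 2
  Position 8 '(': depth becomes 3
  Position 9 ')': depth becomes 2
  Position 10 '(': depth becomes 3
  Position 11 '(': depth becomes 4
  Position 12 ')': depth becomes 3
  Position 13 ')': depth becomes 2
  Position 14 '(': depth becomes 3
  Position 15 ')': depth becomes 2
  Position 16 ')': depth becomes 1
  Position 17 ')': depth becomes 0
Maximum depth reached: 4

4


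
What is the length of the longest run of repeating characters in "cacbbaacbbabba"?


Input: "cacbbaacbbabba"
Scanning for longest run:
  Position 1 ('a'): new char, reset run to 1
  Position 2 ('c'): new char, reset run to 1
  Position 3 ('b'): new char, reset run to 1
  Position 4 ('b'): continues run of 'b', length=2
  Position 5 ('a'): new char, reset run to 1
  Position 6 ('a'): continues run of 'a', length=2
  Position 7 ('c'): new char, reset run to 1
  Position 8 ('b'): new char, reset run to 1
  Position 9 ('b'): continues run of 'b', length=2
  Position 10 ('a'): new char, reset run to 1
  Position 11 ('b'): new char, reset run to 1
  Position 12 ('b'): continues run of 'b', length=2
  Position 13 ('a'): new char, reset run to 1
Longest run: 'b' with length 2

2


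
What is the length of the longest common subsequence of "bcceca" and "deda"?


LCS of "bcceca" and "deda"
DP table:
           d    e    d    a
      0    0    0    0    0
  b   0    0    0    0    0
  c   0    0    0    0    0
  c   0    0    0    0    0
  e   0    0    1    1    1
  c   0    0    1    1    1
  a   0    0    1    1    2
LCS length = dp[6][4] = 2

2


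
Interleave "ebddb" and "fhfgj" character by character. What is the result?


Interleaving "ebddb" and "fhfgj":
  Position 0: 'e' from first, 'f' from second => "ef"
  Position 1: 'b' from first, 'h' from second => "bh"
  Position 2: 'd' from first, 'f' from second => "df"
  Position 3: 'd' from first, 'g' from second => "dg"
  Position 4: 'b' from first, 'j' from second => "bj"
Result: efbhdfdgbj

efbhdfdgbj


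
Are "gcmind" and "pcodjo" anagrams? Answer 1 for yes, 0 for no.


Strings: "gcmind", "pcodjo"
Sorted first:  cdgimn
Sorted second: cdjoop
Differ at position 2: 'g' vs 'j' => not anagrams

0


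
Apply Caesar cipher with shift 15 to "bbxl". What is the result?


Caesar cipher: shift "bbxl" by 15
  'b' (pos 1) + 15 = pos 16 = 'q'
  'b' (pos 1) + 15 = pos 16 = 'q'
  'x' (pos 23) + 15 = pos 12 = 'm'
  'l' (pos 11) + 15 = pos 0 = 'a'
Result: qqma

qqma


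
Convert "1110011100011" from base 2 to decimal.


Input: "1110011100011" in base 2
Positional expansion:
  Digit '1' (value 1) x 2^12 = 4096
  Digit '1' (value 1) x 2^11 = 2048
  Digit '1' (value 1) x 2^10 = 1024
  Digit '0' (value 0) x 2^9 = 0
  Digit '0' (value 0) x 2^8 = 0
  Digit '1' (value 1) x 2^7 = 128
  Digit '1' (value 1) x 2^6 = 64
  Digit '1' (value 1) x 2^5 = 32
  Digit '0' (value 0) x 2^4 = 0
  Digit '0' (value 0) x 2^3 = 0
  Digit '0' (value 0) x 2^2 = 0
  Digit '1' (value 1) x 2^1 = 2
  Digit '1' (value 1) x 2^0 = 1
Sum = 7395

7395


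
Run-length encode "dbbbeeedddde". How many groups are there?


Input: dbbbeeedddde
Scanning for consecutive runs:
  Group 1: 'd' x 1 (positions 0-0)
  Group 2: 'b' x 3 (positions 1-3)
  Group 3: 'e' x 3 (positions 4-6)
  Group 4: 'd' x 4 (positions 7-10)
  Group 5: 'e' x 1 (positions 11-11)
Total groups: 5

5


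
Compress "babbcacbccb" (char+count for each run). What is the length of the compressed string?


Input: babbcacbccb
Runs:
  'b' x 1 => "b1"
  'a' x 1 => "a1"
  'b' x 2 => "b2"
  'c' x 1 => "c1"
  'a' x 1 => "a1"
  'c' x 1 => "c1"
  'b' x 1 => "b1"
  'c' x 2 => "c2"
  'b' x 1 => "b1"
Compressed: "b1a1b2c1a1c1b1c2b1"
Compressed length: 18

18


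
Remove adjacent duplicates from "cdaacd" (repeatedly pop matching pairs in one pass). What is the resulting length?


Input: cdaacd
Stack-based adjacent duplicate removal:
  Read 'c': push. Stack: c
  Read 'd': push. Stack: cd
  Read 'a': push. Stack: cda
  Read 'a': matches stack top 'a' => pop. Stack: cd
  Read 'c': push. Stack: cdc
  Read 'd': push. Stack: cdcd
Final stack: "cdcd" (length 4)

4


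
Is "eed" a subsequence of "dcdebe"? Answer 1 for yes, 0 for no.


Check if "eed" is a subsequence of "dcdebe"
Greedy scan:
  Position 0 ('d'): no match needed
  Position 1 ('c'): no match needed
  Position 2 ('d'): no match needed
  Position 3 ('e'): matches sub[0] = 'e'
  Position 4 ('b'): no match needed
  Position 5 ('e'): matches sub[1] = 'e'
Only matched 2/3 characters => not a subsequence

0


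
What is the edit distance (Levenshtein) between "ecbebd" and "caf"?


Computing edit distance: "ecbebd" -> "caf"
DP table:
           c    a    f
      0    1    2    3
  e   1    1    2    3
  c   2    1    2    3
  b   3    2    2    3
  e   4    3    3    3
  b   5    4    4    4
  d   6    5    5    5
Edit distance = dp[6][3] = 5

5


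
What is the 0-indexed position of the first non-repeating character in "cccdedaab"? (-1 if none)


Input: cccdedaab
Character frequencies:
  'a': 2
  'b': 1
  'c': 3
  'd': 2
  'e': 1
Scanning left to right for freq == 1:
  Position 0 ('c'): freq=3, skip
  Position 1 ('c'): freq=3, skip
  Position 2 ('c'): freq=3, skip
  Position 3 ('d'): freq=2, skip
  Position 4 ('e'): unique! => answer = 4

4


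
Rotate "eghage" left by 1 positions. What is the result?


Input: "eghage", rotate left by 1
First 1 characters: "e"
Remaining characters: "ghage"
Concatenate remaining + first: "ghage" + "e" = "ghagee"

ghagee


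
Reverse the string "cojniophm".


Input: cojniophm
Reading characters right to left:
  Position 8: 'm'
  Position 7: 'h'
  Position 6: 'p'
  Position 5: 'o'
  Position 4: 'i'
  Position 3: 'n'
  Position 2: 'j'
  Position 1: 'o'
  Position 0: 'c'
Reversed: mhpoinjoc

mhpoinjoc


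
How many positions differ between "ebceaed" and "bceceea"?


Comparing "ebceaed" and "bceceea" position by position:
  Position 0: 'e' vs 'b' => DIFFER
  Position 1: 'b' vs 'c' => DIFFER
  Position 2: 'c' vs 'e' => DIFFER
  Position 3: 'e' vs 'c' => DIFFER
  Position 4: 'a' vs 'e' => DIFFER
  Position 5: 'e' vs 'e' => same
  Position 6: 'd' vs 'a' => DIFFER
Positions that differ: 6

6


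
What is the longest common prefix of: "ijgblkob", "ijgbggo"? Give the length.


Words: ijgblkob, ijgbggo
  Position 0: all 'i' => match
  Position 1: all 'j' => match
  Position 2: all 'g' => match
  Position 3: all 'b' => match
  Position 4: ('l', 'g') => mismatch, stop
LCP = "ijgb" (length 4)

4


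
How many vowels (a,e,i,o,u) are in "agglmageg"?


Input: agglmageg
Checking each character:
  'a' at position 0: vowel (running total: 1)
  'g' at position 1: consonant
  'g' at position 2: consonant
  'l' at position 3: consonant
  'm' at position 4: consonant
  'a' at position 5: vowel (running total: 2)
  'g' at position 6: consonant
  'e' at position 7: vowel (running total: 3)
  'g' at position 8: consonant
Total vowels: 3

3


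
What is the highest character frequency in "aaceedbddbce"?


Input: aaceedbddbce
Character counts:
  'a': 2
  'b': 2
  'c': 2
  'd': 3
  'e': 3
Maximum frequency: 3

3


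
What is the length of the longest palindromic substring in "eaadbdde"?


Input: "eaadbdde"
Checking substrings for palindromes:
  [3:6] "dbd" (len 3) => palindrome
  [1:3] "aa" (len 2) => palindrome
  [5:7] "dd" (len 2) => palindrome
Longest palindromic substring: "dbd" with length 3

3


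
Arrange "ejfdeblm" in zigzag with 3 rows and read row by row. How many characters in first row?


Zigzag "ejfdeblm" into 3 rows:
Placing characters:
  'e' => row 0
  'j' => row 1
  'f' => row 2
  'd' => row 1
  'e' => row 0
  'b' => row 1
  'l' => row 2
  'm' => row 1
Rows:
  Row 0: "ee"
  Row 1: "jdbm"
  Row 2: "fl"
First row length: 2

2


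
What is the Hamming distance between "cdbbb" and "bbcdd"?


Comparing "cdbbb" and "bbcdd" position by position:
  Position 0: 'c' vs 'b' => differ
  Position 1: 'd' vs 'b' => differ
  Position 2: 'b' vs 'c' => differ
  Position 3: 'b' vs 'd' => differ
  Position 4: 'b' vs 'd' => differ
Total differences (Hamming distance): 5

5


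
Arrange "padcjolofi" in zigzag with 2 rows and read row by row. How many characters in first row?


Zigzag "padcjolofi" into 2 rows:
Placing characters:
  'p' => row 0
  'a' => row 1
  'd' => row 0
  'c' => row 1
  'j' => row 0
  'o' => row 1
  'l' => row 0
  'o' => row 1
  'f' => row 0
  'i' => row 1
Rows:
  Row 0: "pdjlf"
  Row 1: "acooi"
First row length: 5

5


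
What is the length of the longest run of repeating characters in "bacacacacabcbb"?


Input: "bacacacacabcbb"
Scanning for longest run:
  Position 1 ('a'): new char, reset run to 1
  Position 2 ('c'): new char, reset run to 1
  Position 3 ('a'): new char, reset run to 1
  Position 4 ('c'): new char, reset run to 1
  Position 5 ('a'): new char, reset run to 1
  Position 6 ('c'): new char, reset run to 1
  Position 7 ('a'): new char, reset run to 1
  Position 8 ('c'): new char, reset run to 1
  Position 9 ('a'): new char, reset run to 1
  Position 10 ('b'): new char, reset run to 1
  Position 11 ('c'): new char, reset run to 1
  Position 12 ('b'): new char, reset run to 1
  Position 13 ('b'): continues run of 'b', length=2
Longest run: 'b' with length 2

2


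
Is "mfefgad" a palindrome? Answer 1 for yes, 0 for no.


Input: mfefgad
Reversed: dagfefm
  Compare pos 0 ('m') with pos 6 ('d'): MISMATCH
  Compare pos 1 ('f') with pos 5 ('a'): MISMATCH
  Compare pos 2 ('e') with pos 4 ('g'): MISMATCH
Result: not a palindrome

0


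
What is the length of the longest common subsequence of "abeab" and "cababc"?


LCS of "abeab" and "cababc"
DP table:
           c    a    b    a    b    c
      0    0    0    0    0    0    0
  a   0    0    1    1    1    1    1
  b   0    0    1    2    2    2    2
  e   0    0    1    2    2    2    2
  a   0    0    1    2    3    3    3
  b   0    0    1    2    3    4    4
LCS length = dp[5][6] = 4

4


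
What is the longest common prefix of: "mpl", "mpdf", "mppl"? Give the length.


Words: mpl, mpdf, mppl
  Position 0: all 'm' => match
  Position 1: all 'p' => match
  Position 2: ('l', 'd', 'p') => mismatch, stop
LCP = "mp" (length 2)

2


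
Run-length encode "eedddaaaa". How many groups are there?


Input: eedddaaaa
Scanning for consecutive runs:
  Group 1: 'e' x 2 (positions 0-1)
  Group 2: 'd' x 3 (positions 2-4)
  Group 3: 'a' x 4 (positions 5-8)
Total groups: 3

3


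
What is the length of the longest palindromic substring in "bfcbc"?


Input: "bfcbc"
Checking substrings for palindromes:
  [2:5] "cbc" (len 3) => palindrome
Longest palindromic substring: "cbc" with length 3

3


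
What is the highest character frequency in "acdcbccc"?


Input: acdcbccc
Character counts:
  'a': 1
  'b': 1
  'c': 5
  'd': 1
Maximum frequency: 5

5


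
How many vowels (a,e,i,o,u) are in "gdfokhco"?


Input: gdfokhco
Checking each character:
  'g' at position 0: consonant
  'd' at position 1: consonant
  'f' at position 2: consonant
  'o' at position 3: vowel (running total: 1)
  'k' at position 4: consonant
  'h' at position 5: consonant
  'c' at position 6: consonant
  'o' at position 7: vowel (running total: 2)
Total vowels: 2

2


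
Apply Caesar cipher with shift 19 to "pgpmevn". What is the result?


Caesar cipher: shift "pgpmevn" by 19
  'p' (pos 15) + 19 = pos 8 = 'i'
  'g' (pos 6) + 19 = pos 25 = 'z'
  'p' (pos 15) + 19 = pos 8 = 'i'
  'm' (pos 12) + 19 = pos 5 = 'f'
  'e' (pos 4) + 19 = pos 23 = 'x'
  'v' (pos 21) + 19 = pos 14 = 'o'
  'n' (pos 13) + 19 = pos 6 = 'g'
Result: izifxog

izifxog


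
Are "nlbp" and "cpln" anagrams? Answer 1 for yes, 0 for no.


Strings: "nlbp", "cpln"
Sorted first:  blnp
Sorted second: clnp
Differ at position 0: 'b' vs 'c' => not anagrams

0


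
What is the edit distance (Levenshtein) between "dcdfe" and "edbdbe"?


Computing edit distance: "dcdfe" -> "edbdbe"
DP table:
           e    d    b    d    b    e
      0    1    2    3    4    5    6
  d   1    1    1    2    3    4    5
  c   2    2    2    2    3    4    5
  d   3    3    2    3    2    3    4
  f   4    4    3    3    3    3    4
  e   5    4    4    4    4    4    3
Edit distance = dp[5][6] = 3

3


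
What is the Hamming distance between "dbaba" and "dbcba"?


Comparing "dbaba" and "dbcba" position by position:
  Position 0: 'd' vs 'd' => same
  Position 1: 'b' vs 'b' => same
  Position 2: 'a' vs 'c' => differ
  Position 3: 'b' vs 'b' => same
  Position 4: 'a' vs 'a' => same
Total differences (Hamming distance): 1

1


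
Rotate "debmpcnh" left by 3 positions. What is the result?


Input: "debmpcnh", rotate left by 3
First 3 characters: "deb"
Remaining characters: "mpcnh"
Concatenate remaining + first: "mpcnh" + "deb" = "mpcnhdeb"

mpcnhdeb


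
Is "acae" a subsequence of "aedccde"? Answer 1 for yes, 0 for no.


Check if "acae" is a subsequence of "aedccde"
Greedy scan:
  Position 0 ('a'): matches sub[0] = 'a'
  Position 1 ('e'): no match needed
  Position 2 ('d'): no match needed
  Position 3 ('c'): matches sub[1] = 'c'
  Position 4 ('c'): no match needed
  Position 5 ('d'): no match needed
  Position 6 ('e'): no match needed
Only matched 2/4 characters => not a subsequence

0


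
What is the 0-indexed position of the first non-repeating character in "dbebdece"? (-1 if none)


Input: dbebdece
Character frequencies:
  'b': 2
  'c': 1
  'd': 2
  'e': 3
Scanning left to right for freq == 1:
  Position 0 ('d'): freq=2, skip
  Position 1 ('b'): freq=2, skip
  Position 2 ('e'): freq=3, skip
  Position 3 ('b'): freq=2, skip
  Position 4 ('d'): freq=2, skip
  Position 5 ('e'): freq=3, skip
  Position 6 ('c'): unique! => answer = 6

6


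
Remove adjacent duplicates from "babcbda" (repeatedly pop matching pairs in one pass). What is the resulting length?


Input: babcbda
Stack-based adjacent duplicate removal:
  Read 'b': push. Stack: b
  Read 'a': push. Stack: ba
  Read 'b': push. Stack: bab
  Read 'c': push. Stack: babc
  Read 'b': push. Stack: babcb
  Read 'd': push. Stack: babcbd
  Read 'a': push. Stack: babcbda
Final stack: "babcbda" (length 7)

7
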